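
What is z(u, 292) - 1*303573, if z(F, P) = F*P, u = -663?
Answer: -497169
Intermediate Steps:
z(u, 292) - 1*303573 = -663*292 - 1*303573 = -193596 - 303573 = -497169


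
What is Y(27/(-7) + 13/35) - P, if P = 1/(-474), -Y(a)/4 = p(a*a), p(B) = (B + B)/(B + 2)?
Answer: -9403799/1369386 ≈ -6.8672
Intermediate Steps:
p(B) = 2*B/(2 + B) (p(B) = (2*B)/(2 + B) = 2*B/(2 + B))
Y(a) = -8*a²/(2 + a²) (Y(a) = -8*a*a/(2 + a*a) = -8*a²/(2 + a²))
P = -1/474 ≈ -0.0021097
Y(27/(-7) + 13/35) - P = -8*(27/(-7) + 13/35)²/(2 + (27/(-7) + 13/35)²) - 1*(-1/474) = -8*(27*(-⅐) + 13*(1/35))²/(2 + (27*(-⅐) + 13*(1/35))²) + 1/474 = -8*(-27/7 + 13/35)²/(2 + (-27/7 + 13/35)²) + 1/474 = -8*(-122/35)²/(2 + (-122/35)²) + 1/474 = -8*14884/1225/(2 + 14884/1225) + 1/474 = -8*14884/1225/17334/1225 + 1/474 = -8*14884/1225*1225/17334 + 1/474 = -59536/8667 + 1/474 = -9403799/1369386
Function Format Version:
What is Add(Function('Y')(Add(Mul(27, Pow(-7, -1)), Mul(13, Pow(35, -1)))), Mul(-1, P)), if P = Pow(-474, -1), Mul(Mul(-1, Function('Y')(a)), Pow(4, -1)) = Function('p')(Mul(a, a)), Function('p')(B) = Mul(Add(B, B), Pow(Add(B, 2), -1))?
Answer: Rational(-9403799, 1369386) ≈ -6.8672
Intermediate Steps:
Function('p')(B) = Mul(2, B, Pow(Add(2, B), -1)) (Function('p')(B) = Mul(Mul(2, B), Pow(Add(2, B), -1)) = Mul(2, B, Pow(Add(2, B), -1)))
Function('Y')(a) = Mul(-8, Pow(a, 2), Pow(Add(2, Pow(a, 2)), -1)) (Function('Y')(a) = Mul(-4, Mul(2, Mul(a, a), Pow(Add(2, Mul(a, a)), -1))) = Mul(-4, Mul(2, Pow(a, 2), Pow(Add(2, Pow(a, 2)), -1))) = Mul(-8, Pow(a, 2), Pow(Add(2, Pow(a, 2)), -1)))
P = Rational(-1, 474) ≈ -0.0021097
Add(Function('Y')(Add(Mul(27, Pow(-7, -1)), Mul(13, Pow(35, -1)))), Mul(-1, P)) = Add(Mul(-8, Pow(Add(Mul(27, Pow(-7, -1)), Mul(13, Pow(35, -1))), 2), Pow(Add(2, Pow(Add(Mul(27, Pow(-7, -1)), Mul(13, Pow(35, -1))), 2)), -1)), Mul(-1, Rational(-1, 474))) = Add(Mul(-8, Pow(Add(Mul(27, Rational(-1, 7)), Mul(13, Rational(1, 35))), 2), Pow(Add(2, Pow(Add(Mul(27, Rational(-1, 7)), Mul(13, Rational(1, 35))), 2)), -1)), Rational(1, 474)) = Add(Mul(-8, Pow(Add(Rational(-27, 7), Rational(13, 35)), 2), Pow(Add(2, Pow(Add(Rational(-27, 7), Rational(13, 35)), 2)), -1)), Rational(1, 474)) = Add(Mul(-8, Pow(Rational(-122, 35), 2), Pow(Add(2, Pow(Rational(-122, 35), 2)), -1)), Rational(1, 474)) = Add(Mul(-8, Rational(14884, 1225), Pow(Add(2, Rational(14884, 1225)), -1)), Rational(1, 474)) = Add(Mul(-8, Rational(14884, 1225), Pow(Rational(17334, 1225), -1)), Rational(1, 474)) = Add(Mul(-8, Rational(14884, 1225), Rational(1225, 17334)), Rational(1, 474)) = Add(Rational(-59536, 8667), Rational(1, 474)) = Rational(-9403799, 1369386)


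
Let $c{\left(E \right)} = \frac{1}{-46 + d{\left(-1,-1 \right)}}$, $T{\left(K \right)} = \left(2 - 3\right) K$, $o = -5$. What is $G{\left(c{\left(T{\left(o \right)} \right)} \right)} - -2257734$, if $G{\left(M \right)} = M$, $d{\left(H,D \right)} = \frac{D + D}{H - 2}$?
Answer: $\frac{307051821}{136} \approx 2.2577 \cdot 10^{6}$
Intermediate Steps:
$d{\left(H,D \right)} = \frac{2 D}{-2 + H}$
$T{\left(K \right)} = - K$
$c{\left(E \right)} = - \frac{3}{136}$ ($c{\left(E \right)} = \frac{1}{-46 + 2 \left(-1\right) \frac{1}{-2 - 1}} = \frac{1}{-46 + 2 \left(-1\right) \frac{1}{-3}} = \frac{1}{-46 + 2 \left(-1\right) \left(- \frac{1}{3}\right)} = \frac{1}{-46 + \frac{2}{3}} = \frac{1}{- \frac{136}{3}} = - \frac{3}{136}$)
$G{\left(c{\left(T{\left(o \right)} \right)} \right)} - -2257734 = - \frac{3}{136} - -2257734 = - \frac{3}{136} + 2257734 = \frac{307051821}{136}$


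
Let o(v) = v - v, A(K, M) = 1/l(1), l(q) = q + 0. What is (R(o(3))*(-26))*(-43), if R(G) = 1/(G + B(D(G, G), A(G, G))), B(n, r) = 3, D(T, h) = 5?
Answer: 1118/3 ≈ 372.67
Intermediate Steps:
l(q) = q
A(K, M) = 1 (A(K, M) = 1/1 = 1)
o(v) = 0
R(G) = 1/(3 + G) (R(G) = 1/(G + 3) = 1/(3 + G))
(R(o(3))*(-26))*(-43) = (-26/(3 + 0))*(-43) = (-26/3)*(-43) = ((⅓)*(-26))*(-43) = -26/3*(-43) = 1118/3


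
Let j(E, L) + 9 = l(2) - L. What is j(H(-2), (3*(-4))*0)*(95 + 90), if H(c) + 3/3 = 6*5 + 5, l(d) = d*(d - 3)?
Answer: -2035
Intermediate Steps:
l(d) = d*(-3 + d)
H(c) = 34 (H(c) = -1 + (6*5 + 5) = -1 + (30 + 5) = -1 + 35 = 34)
j(E, L) = -11 - L (j(E, L) = -9 + (2*(-3 + 2) - L) = -9 + (2*(-1) - L) = -9 + (-2 - L) = -11 - L)
j(H(-2), (3*(-4))*0)*(95 + 90) = (-11 - 3*(-4)*0)*(95 + 90) = (-11 - (-12)*0)*185 = (-11 - 1*0)*185 = (-11 + 0)*185 = -11*185 = -2035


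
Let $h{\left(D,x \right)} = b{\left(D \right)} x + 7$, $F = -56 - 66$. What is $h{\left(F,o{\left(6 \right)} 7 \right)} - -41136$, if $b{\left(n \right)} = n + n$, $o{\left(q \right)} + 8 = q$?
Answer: $44559$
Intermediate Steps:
$o{\left(q \right)} = -8 + q$
$F = -122$
$b{\left(n \right)} = 2 n$
$h{\left(D,x \right)} = 7 + 2 D x$ ($h{\left(D,x \right)} = 2 D x + 7 = 7 + 2 D x$)
$h{\left(F,o{\left(6 \right)} 7 \right)} - -41136 = \left(7 + 2 \left(-122\right) \left(-8 + 6\right) 7\right) - -41136 = \left(7 + 2 \left(-122\right) \left(\left(-2\right) 7\right)\right) + 41136 = \left(7 + 2 \left(-122\right) \left(-14\right)\right) + 41136 = \left(7 + 3416\right) + 41136 = 3423 + 41136 = 44559$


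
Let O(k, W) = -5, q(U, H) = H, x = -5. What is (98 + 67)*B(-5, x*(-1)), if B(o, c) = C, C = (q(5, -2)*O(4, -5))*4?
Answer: 6600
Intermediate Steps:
C = 40 (C = -2*(-5)*4 = 10*4 = 40)
B(o, c) = 40
(98 + 67)*B(-5, x*(-1)) = (98 + 67)*40 = 165*40 = 6600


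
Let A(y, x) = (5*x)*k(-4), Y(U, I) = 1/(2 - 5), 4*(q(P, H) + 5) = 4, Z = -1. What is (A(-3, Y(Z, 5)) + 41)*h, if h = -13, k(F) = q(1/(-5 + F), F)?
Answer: -1859/3 ≈ -619.67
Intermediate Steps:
q(P, H) = -4 (q(P, H) = -5 + (¼)*4 = -5 + 1 = -4)
k(F) = -4
Y(U, I) = -⅓ (Y(U, I) = 1/(-3) = -⅓)
A(y, x) = -20*x (A(y, x) = (5*x)*(-4) = -20*x)
(A(-3, Y(Z, 5)) + 41)*h = (-20*(-⅓) + 41)*(-13) = (20/3 + 41)*(-13) = (143/3)*(-13) = -1859/3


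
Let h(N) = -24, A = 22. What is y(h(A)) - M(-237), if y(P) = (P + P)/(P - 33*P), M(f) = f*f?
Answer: -898705/16 ≈ -56169.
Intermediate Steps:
M(f) = f²
y(P) = -1/16 (y(P) = (2*P)/((-32*P)) = (2*P)*(-1/(32*P)) = -1/16)
y(h(A)) - M(-237) = -1/16 - 1*(-237)² = -1/16 - 1*56169 = -1/16 - 56169 = -898705/16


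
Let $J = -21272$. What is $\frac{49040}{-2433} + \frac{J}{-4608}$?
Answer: $- \frac{7259231}{467136} \approx -15.54$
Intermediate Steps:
$\frac{49040}{-2433} + \frac{J}{-4608} = \frac{49040}{-2433} - \frac{21272}{-4608} = 49040 \left(- \frac{1}{2433}\right) - - \frac{2659}{576} = - \frac{49040}{2433} + \frac{2659}{576} = - \frac{7259231}{467136}$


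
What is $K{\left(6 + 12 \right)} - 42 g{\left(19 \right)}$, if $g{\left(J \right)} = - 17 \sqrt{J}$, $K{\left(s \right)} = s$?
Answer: $18 + 714 \sqrt{19} \approx 3130.3$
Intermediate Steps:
$K{\left(6 + 12 \right)} - 42 g{\left(19 \right)} = \left(6 + 12\right) - 42 \left(- 17 \sqrt{19}\right) = 18 + 714 \sqrt{19}$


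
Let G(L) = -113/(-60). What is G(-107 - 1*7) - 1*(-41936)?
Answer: 2516273/60 ≈ 41938.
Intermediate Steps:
G(L) = 113/60 (G(L) = -113*(-1/60) = 113/60)
G(-107 - 1*7) - 1*(-41936) = 113/60 - 1*(-41936) = 113/60 + 41936 = 2516273/60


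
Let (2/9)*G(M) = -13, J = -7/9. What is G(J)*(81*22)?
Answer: -104247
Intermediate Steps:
J = -7/9 (J = -7*⅑ = -7/9 ≈ -0.77778)
G(M) = -117/2 (G(M) = (9/2)*(-13) = -117/2)
G(J)*(81*22) = -9477*22/2 = -117/2*1782 = -104247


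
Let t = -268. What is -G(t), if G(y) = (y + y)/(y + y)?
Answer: -1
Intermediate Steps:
G(y) = 1 (G(y) = (2*y)/((2*y)) = (2*y)*(1/(2*y)) = 1)
-G(t) = -1*1 = -1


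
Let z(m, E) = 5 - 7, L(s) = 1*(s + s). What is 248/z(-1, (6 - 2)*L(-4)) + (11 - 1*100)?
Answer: -213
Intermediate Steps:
L(s) = 2*s (L(s) = 1*(2*s) = 2*s)
z(m, E) = -2
248/z(-1, (6 - 2)*L(-4)) + (11 - 1*100) = 248/(-2) + (11 - 1*100) = 248*(-½) + (11 - 100) = -124 - 89 = -213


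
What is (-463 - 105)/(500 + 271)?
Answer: -568/771 ≈ -0.73671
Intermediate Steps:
(-463 - 105)/(500 + 271) = -568/771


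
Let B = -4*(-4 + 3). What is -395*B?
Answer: -1580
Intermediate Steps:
B = 4 (B = -4*(-1) = 4)
-395*B = -395*4 = -1580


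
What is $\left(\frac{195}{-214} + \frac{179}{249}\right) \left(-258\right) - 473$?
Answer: $- \frac{3760006}{8881} \approx -423.38$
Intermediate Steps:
$\left(\frac{195}{-214} + \frac{179}{249}\right) \left(-258\right) - 473 = \left(195 \left(- \frac{1}{214}\right) + 179 \cdot \frac{1}{249}\right) \left(-258\right) - 473 = \left(- \frac{195}{214} + \frac{179}{249}\right) \left(-258\right) - 473 = \left(- \frac{10249}{53286}\right) \left(-258\right) - 473 = \frac{440707}{8881} - 473 = - \frac{3760006}{8881}$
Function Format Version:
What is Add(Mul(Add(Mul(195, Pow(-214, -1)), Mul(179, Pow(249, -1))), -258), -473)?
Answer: Rational(-3760006, 8881) ≈ -423.38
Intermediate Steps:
Add(Mul(Add(Mul(195, Pow(-214, -1)), Mul(179, Pow(249, -1))), -258), -473) = Add(Mul(Add(Mul(195, Rational(-1, 214)), Mul(179, Rational(1, 249))), -258), -473) = Add(Mul(Add(Rational(-195, 214), Rational(179, 249)), -258), -473) = Add(Mul(Rational(-10249, 53286), -258), -473) = Add(Rational(440707, 8881), -473) = Rational(-3760006, 8881)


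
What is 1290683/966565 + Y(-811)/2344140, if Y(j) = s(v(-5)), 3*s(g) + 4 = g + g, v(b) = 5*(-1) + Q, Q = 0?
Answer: 181532228219/135945820746 ≈ 1.3353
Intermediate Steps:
v(b) = -5 (v(b) = 5*(-1) + 0 = -5 + 0 = -5)
s(g) = -4/3 + 2*g/3 (s(g) = -4/3 + (g + g)/3 = -4/3 + (2*g)/3 = -4/3 + 2*g/3)
Y(j) = -14/3 (Y(j) = -4/3 + (⅔)*(-5) = -4/3 - 10/3 = -14/3)
1290683/966565 + Y(-811)/2344140 = 1290683/966565 - 14/3/2344140 = 1290683*(1/966565) - 14/3*1/2344140 = 1290683/966565 - 7/3516210 = 181532228219/135945820746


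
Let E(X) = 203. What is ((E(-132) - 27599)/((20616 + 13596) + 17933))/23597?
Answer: -27396/1230465565 ≈ -2.2265e-5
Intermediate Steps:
((E(-132) - 27599)/((20616 + 13596) + 17933))/23597 = ((203 - 27599)/((20616 + 13596) + 17933))/23597 = -27396/(34212 + 17933)*(1/23597) = -27396/52145*(1/23597) = -27396*1/52145*(1/23597) = -27396/52145*1/23597 = -27396/1230465565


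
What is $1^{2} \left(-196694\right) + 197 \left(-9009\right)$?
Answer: $-1971467$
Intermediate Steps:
$1^{2} \left(-196694\right) + 197 \left(-9009\right) = 1 \left(-196694\right) - 1774773 = -196694 - 1774773 = -1971467$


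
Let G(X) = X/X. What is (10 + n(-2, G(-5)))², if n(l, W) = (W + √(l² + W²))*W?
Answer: (11 + √5)² ≈ 175.19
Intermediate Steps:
G(X) = 1
n(l, W) = W*(W + √(W² + l²)) (n(l, W) = (W + √(W² + l²))*W = W*(W + √(W² + l²)))
(10 + n(-2, G(-5)))² = (10 + 1*(1 + √(1² + (-2)²)))² = (10 + 1*(1 + √(1 + 4)))² = (10 + 1*(1 + √5))² = (10 + (1 + √5))² = (11 + √5)²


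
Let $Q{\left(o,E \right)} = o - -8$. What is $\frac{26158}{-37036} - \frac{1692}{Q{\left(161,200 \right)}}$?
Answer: $- \frac{33542807}{3129542} \approx -10.718$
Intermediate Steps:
$Q{\left(o,E \right)} = 8 + o$ ($Q{\left(o,E \right)} = o + 8 = 8 + o$)
$\frac{26158}{-37036} - \frac{1692}{Q{\left(161,200 \right)}} = \frac{26158}{-37036} - \frac{1692}{8 + 161} = 26158 \left(- \frac{1}{37036}\right) - \frac{1692}{169} = - \frac{13079}{18518} - \frac{1692}{169} = - \frac{33542807}{3129542}$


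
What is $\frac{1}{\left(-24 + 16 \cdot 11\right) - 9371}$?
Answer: $- \frac{1}{9219} \approx -0.00010847$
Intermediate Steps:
$\frac{1}{\left(-24 + 16 \cdot 11\right) - 9371} = \frac{1}{\left(-24 + 176\right) - 9371} = \frac{1}{152 - 9371} = \frac{1}{-9219} = - \frac{1}{9219}$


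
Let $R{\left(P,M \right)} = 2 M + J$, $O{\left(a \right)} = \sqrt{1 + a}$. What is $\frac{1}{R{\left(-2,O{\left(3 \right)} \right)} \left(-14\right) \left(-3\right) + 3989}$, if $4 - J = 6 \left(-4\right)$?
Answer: $\frac{1}{5333} \approx 0.00018751$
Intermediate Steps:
$J = 28$ ($J = 4 - 6 \left(-4\right) = 4 - -24 = 4 + 24 = 28$)
$R{\left(P,M \right)} = 28 + 2 M$ ($R{\left(P,M \right)} = 2 M + 28 = 28 + 2 M$)
$\frac{1}{R{\left(-2,O{\left(3 \right)} \right)} \left(-14\right) \left(-3\right) + 3989} = \frac{1}{\left(28 + 2 \sqrt{1 + 3}\right) \left(-14\right) \left(-3\right) + 3989} = \frac{1}{\left(28 + 2 \sqrt{4}\right) \left(-14\right) \left(-3\right) + 3989} = \frac{1}{\left(28 + 2 \cdot 2\right) \left(-14\right) \left(-3\right) + 3989} = \frac{1}{\left(28 + 4\right) \left(-14\right) \left(-3\right) + 3989} = \frac{1}{32 \left(-14\right) \left(-3\right) + 3989} = \frac{1}{\left(-448\right) \left(-3\right) + 3989} = \frac{1}{1344 + 3989} = \frac{1}{5333}$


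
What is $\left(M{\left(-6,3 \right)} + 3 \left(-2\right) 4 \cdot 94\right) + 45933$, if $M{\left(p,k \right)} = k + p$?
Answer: $43674$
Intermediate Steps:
$\left(M{\left(-6,3 \right)} + 3 \left(-2\right) 4 \cdot 94\right) + 45933 = \left(\left(3 - 6\right) + 3 \left(-2\right) 4 \cdot 94\right) + 45933 = \left(-3 + \left(-6\right) 4 \cdot 94\right) + 45933 = \left(-3 - 2256\right) + 45933 = -2259 + 45933 = 43674$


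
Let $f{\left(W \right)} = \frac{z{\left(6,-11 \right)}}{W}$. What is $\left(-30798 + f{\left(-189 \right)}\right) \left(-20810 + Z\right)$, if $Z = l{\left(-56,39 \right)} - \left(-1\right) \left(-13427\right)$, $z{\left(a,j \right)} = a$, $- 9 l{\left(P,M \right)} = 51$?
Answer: $\frac{199320672928}{189} \approx 1.0546 \cdot 10^{9}$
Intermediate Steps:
$l{\left(P,M \right)} = - \frac{17}{3}$ ($l{\left(P,M \right)} = \left(- \frac{1}{9}\right) 51 = - \frac{17}{3}$)
$f{\left(W \right)} = \frac{6}{W}$
$Z = - \frac{40298}{3}$ ($Z = - \frac{17}{3} - \left(-1\right) \left(-13427\right) = - \frac{17}{3} - 13427 = - \frac{40298}{3} \approx -13433.0$)
$\left(-30798 + f{\left(-189 \right)}\right) \left(-20810 + Z\right) = \left(-30798 + \frac{6}{-189}\right) \left(-20810 - \frac{40298}{3}\right) = \left(-30798 + 6 \left(- \frac{1}{189}\right)\right) \left(- \frac{102728}{3}\right) = \left(-30798 - \frac{2}{63}\right) \left(- \frac{102728}{3}\right) = \left(- \frac{1940276}{63}\right) \left(- \frac{102728}{3}\right) = \frac{199320672928}{189}$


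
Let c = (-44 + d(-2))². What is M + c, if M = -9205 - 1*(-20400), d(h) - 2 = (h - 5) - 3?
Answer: 13899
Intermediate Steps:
d(h) = -6 + h (d(h) = 2 + ((h - 5) - 3) = 2 + ((-5 + h) - 3) = 2 + (-8 + h) = -6 + h)
c = 2704 (c = (-44 + (-6 - 2))² = (-44 - 8)² = (-52)² = 2704)
M = 11195 (M = -9205 + 20400 = 11195)
M + c = 11195 + 2704 = 13899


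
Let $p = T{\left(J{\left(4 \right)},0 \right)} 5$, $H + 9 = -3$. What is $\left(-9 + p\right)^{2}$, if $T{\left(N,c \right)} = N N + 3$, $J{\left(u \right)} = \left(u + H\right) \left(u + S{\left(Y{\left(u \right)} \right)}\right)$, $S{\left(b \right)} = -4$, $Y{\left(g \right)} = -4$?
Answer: $36$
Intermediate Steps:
$H = -12$ ($H = -9 - 3 = -12$)
$J{\left(u \right)} = \left(-12 + u\right) \left(-4 + u\right)$ ($J{\left(u \right)} = \left(u - 12\right) \left(u - 4\right) = \left(-12 + u\right) \left(-4 + u\right)$)
$T{\left(N,c \right)} = 3 + N^{2}$ ($T{\left(N,c \right)} = N^{2} + 3 = 3 + N^{2}$)
$p = 15$ ($p = \left(3 + \left(48 + 4^{2} - 64\right)^{2}\right) 5 = \left(3 + \left(48 + 16 - 64\right)^{2}\right) 5 = \left(3 + 0^{2}\right) 5 = \left(3 + 0\right) 5 = 3 \cdot 5 = 15$)
$\left(-9 + p\right)^{2} = \left(-9 + 15\right)^{2} = 6^{2} = 36$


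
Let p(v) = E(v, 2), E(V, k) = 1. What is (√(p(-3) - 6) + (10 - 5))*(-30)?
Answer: -150 - 30*I*√5 ≈ -150.0 - 67.082*I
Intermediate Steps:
p(v) = 1
(√(p(-3) - 6) + (10 - 5))*(-30) = (√(1 - 6) + (10 - 5))*(-30) = (√(-5) + 5)*(-30) = (I*√5 + 5)*(-30) = (5 + I*√5)*(-30) = -150 - 30*I*√5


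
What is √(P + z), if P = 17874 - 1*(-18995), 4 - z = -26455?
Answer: 4*√3958 ≈ 251.65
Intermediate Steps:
z = 26459 (z = 4 - 1*(-26455) = 4 + 26455 = 26459)
P = 36869 (P = 17874 + 18995 = 36869)
√(P + z) = √(36869 + 26459) = √63328 = 4*√3958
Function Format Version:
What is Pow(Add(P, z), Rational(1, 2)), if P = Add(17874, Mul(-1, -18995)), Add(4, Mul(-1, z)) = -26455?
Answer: Mul(4, Pow(3958, Rational(1, 2))) ≈ 251.65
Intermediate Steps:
z = 26459 (z = Add(4, Mul(-1, -26455)) = Add(4, 26455) = 26459)
P = 36869 (P = Add(17874, 18995) = 36869)
Pow(Add(P, z), Rational(1, 2)) = Pow(Add(36869, 26459), Rational(1, 2)) = Pow(63328, Rational(1, 2)) = Mul(4, Pow(3958, Rational(1, 2)))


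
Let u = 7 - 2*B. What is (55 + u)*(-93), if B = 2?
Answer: -5394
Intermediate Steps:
u = 3 (u = 7 - 2*2 = 7 - 4 = 3)
(55 + u)*(-93) = (55 + 3)*(-93) = 58*(-93) = -5394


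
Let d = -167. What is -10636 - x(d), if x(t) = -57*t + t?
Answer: -19988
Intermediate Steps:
x(t) = -56*t
-10636 - x(d) = -10636 - (-56)*(-167) = -10636 - 1*9352 = -10636 - 9352 = -19988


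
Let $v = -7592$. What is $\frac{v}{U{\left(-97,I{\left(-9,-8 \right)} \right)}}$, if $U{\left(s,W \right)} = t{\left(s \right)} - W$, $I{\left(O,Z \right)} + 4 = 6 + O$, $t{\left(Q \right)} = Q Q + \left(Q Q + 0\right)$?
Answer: $- \frac{7592}{18825} \approx -0.40329$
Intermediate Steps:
$t{\left(Q \right)} = 2 Q^{2}$ ($t{\left(Q \right)} = Q^{2} + \left(Q^{2} + 0\right) = Q^{2} + Q^{2} = 2 Q^{2}$)
$I{\left(O,Z \right)} = 2 + O$ ($I{\left(O,Z \right)} = -4 + \left(6 + O\right) = 2 + O$)
$U{\left(s,W \right)} = - W + 2 s^{2}$ ($U{\left(s,W \right)} = 2 s^{2} - W = - W + 2 s^{2}$)
$\frac{v}{U{\left(-97,I{\left(-9,-8 \right)} \right)}} = - \frac{7592}{- (2 - 9) + 2 \left(-97\right)^{2}} = - \frac{7592}{\left(-1\right) \left(-7\right) + 2 \cdot 9409} = - \frac{7592}{7 + 18818} = - \frac{7592}{18825}$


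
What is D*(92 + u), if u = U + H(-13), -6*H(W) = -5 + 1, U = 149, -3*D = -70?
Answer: 50750/9 ≈ 5638.9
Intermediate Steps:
D = 70/3 (D = -⅓*(-70) = 70/3 ≈ 23.333)
H(W) = ⅔ (H(W) = -(-5 + 1)/6 = -⅙*(-4) = ⅔)
u = 449/3 (u = 149 + ⅔ = 449/3 ≈ 149.67)
D*(92 + u) = 70*(92 + 449/3)/3 = (70/3)*(725/3) = 50750/9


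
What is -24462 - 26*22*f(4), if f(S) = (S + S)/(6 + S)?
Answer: -124598/5 ≈ -24920.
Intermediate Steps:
f(S) = 2*S/(6 + S) (f(S) = (2*S)/(6 + S) = 2*S/(6 + S))
-24462 - 26*22*f(4) = -24462 - 26*22*2*4/(6 + 4) = -24462 - 572*2*4/10 = -24462 - 572*2*4*(1/10) = -24462 - 572*4/5 = -24462 - 1*2288/5 = -24462 - 2288/5 = -124598/5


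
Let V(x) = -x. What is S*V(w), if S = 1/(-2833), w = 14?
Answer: 14/2833 ≈ 0.0049418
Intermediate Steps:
S = -1/2833 ≈ -0.00035298
S*V(w) = -(-1)*14/2833 = -1/2833*(-14) = 14/2833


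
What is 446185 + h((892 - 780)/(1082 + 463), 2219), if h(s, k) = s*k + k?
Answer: 693032708/1545 ≈ 4.4857e+5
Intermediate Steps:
h(s, k) = k + k*s (h(s, k) = k*s + k = k + k*s)
446185 + h((892 - 780)/(1082 + 463), 2219) = 446185 + 2219*(1 + (892 - 780)/(1082 + 463)) = 446185 + 2219*(1 + 112/1545) = 446185 + 2219*(1657/1545) = 446185 + 3676883/1545 = 693032708/1545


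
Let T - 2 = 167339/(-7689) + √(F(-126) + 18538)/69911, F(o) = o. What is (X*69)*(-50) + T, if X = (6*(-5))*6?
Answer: 4774717039/7689 + 2*√4603/69911 ≈ 6.2098e+5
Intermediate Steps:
X = -180 (X = -30*6 = -180)
T = -151961/7689 + 2*√4603/69911 (T = 2 + (167339/(-7689) + √(-126 + 18538)/69911) = 2 + (167339*(-1/7689) + √18412*(1/69911)) = 2 + (-167339/7689 + (2*√4603)*(1/69911)) = 2 + (-167339/7689 + 2*√4603/69911) = -151961/7689 + 2*√4603/69911 ≈ -19.761)
(X*69)*(-50) + T = -180*69*(-50) + (-151961/7689 + 2*√4603/69911) = -12420*(-50) + (-151961/7689 + 2*√4603/69911) = 621000 + (-151961/7689 + 2*√4603/69911) = 4774717039/7689 + 2*√4603/69911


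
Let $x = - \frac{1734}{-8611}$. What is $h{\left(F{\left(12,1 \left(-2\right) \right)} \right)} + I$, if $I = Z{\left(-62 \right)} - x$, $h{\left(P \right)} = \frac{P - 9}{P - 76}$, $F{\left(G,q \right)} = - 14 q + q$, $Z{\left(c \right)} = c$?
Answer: $- \frac{26927187}{430550} \approx -62.541$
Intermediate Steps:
$F{\left(G,q \right)} = - 13 q$
$x = \frac{1734}{8611}$ ($x = \left(-1734\right) \left(- \frac{1}{8611}\right) = \frac{1734}{8611} \approx 0.20137$)
$h{\left(P \right)} = \frac{-9 + P}{-76 + P}$
$I = - \frac{535616}{8611}$ ($I = -62 - \frac{1734}{8611} = - \frac{535616}{8611} \approx -62.201$)
$h{\left(F{\left(12,1 \left(-2\right) \right)} \right)} + I = \frac{-9 - 13 \cdot 1 \left(-2\right)}{-76 - 13 \cdot 1 \left(-2\right)} - \frac{535616}{8611} = \frac{-9 - -26}{-76 - -26} - \frac{535616}{8611} = \frac{-9 + 26}{-76 + 26} - \frac{535616}{8611} = \frac{1}{-50} \cdot 17 - \frac{535616}{8611} = \left(- \frac{1}{50}\right) 17 - \frac{535616}{8611} = - \frac{17}{50} - \frac{535616}{8611} = - \frac{26927187}{430550}$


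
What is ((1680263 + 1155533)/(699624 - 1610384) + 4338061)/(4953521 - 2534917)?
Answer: 987732400141/550691944760 ≈ 1.7936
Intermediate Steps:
((1680263 + 1155533)/(699624 - 1610384) + 4338061)/(4953521 - 2534917) = (2835796/(-910760) + 4338061)/2418604 = (2835796*(-1/910760) + 4338061)*(1/2418604) = (-708949/227690 + 4338061)*(1/2418604) = (987732400141/227690)*(1/2418604) = 987732400141/550691944760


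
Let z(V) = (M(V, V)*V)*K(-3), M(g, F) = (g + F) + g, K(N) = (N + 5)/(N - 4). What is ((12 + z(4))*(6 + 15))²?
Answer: 1296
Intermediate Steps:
K(N) = (5 + N)/(-4 + N)
M(g, F) = F + 2*g (M(g, F) = (F + g) + g = F + 2*g)
z(V) = -6*V²/7 (z(V) = ((V + 2*V)*V)*((5 - 3)/(-4 - 3)) = ((3*V)*V)*(2/(-7)) = (3*V²)*(-⅐*2) = (3*V²)*(-2/7) = -6*V²/7)
((12 + z(4))*(6 + 15))² = ((12 - 6/7*4²)*(6 + 15))² = ((12 - 6/7*16)*21)² = ((12 - 96/7)*21)² = (-12/7*21)² = (-36)² = 1296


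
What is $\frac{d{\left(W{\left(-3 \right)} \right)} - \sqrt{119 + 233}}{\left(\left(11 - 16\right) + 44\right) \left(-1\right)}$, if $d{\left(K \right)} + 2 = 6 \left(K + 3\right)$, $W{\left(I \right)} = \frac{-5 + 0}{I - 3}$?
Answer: $- \frac{7}{13} + \frac{4 \sqrt{22}}{39} \approx -0.057393$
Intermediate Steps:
$W{\left(I \right)} = - \frac{5}{-3 + I}$
$d{\left(K \right)} = 16 + 6 K$ ($d{\left(K \right)} = -2 + 6 \left(K + 3\right) = -2 + 6 \left(3 + K\right) = -2 + \left(18 + 6 K\right) = 16 + 6 K$)
$\frac{d{\left(W{\left(-3 \right)} \right)} - \sqrt{119 + 233}}{\left(\left(11 - 16\right) + 44\right) \left(-1\right)} = \frac{\left(16 + 6 \left(- \frac{5}{-3 - 3}\right)\right) - \sqrt{119 + 233}}{\left(\left(11 - 16\right) + 44\right) \left(-1\right)} = \frac{\left(16 + 6 \left(- \frac{5}{-6}\right)\right) - \sqrt{352}}{\left(-5 + 44\right) \left(-1\right)} = \frac{\left(16 + 6 \left(\left(-5\right) \left(- \frac{1}{6}\right)\right)\right) - 4 \sqrt{22}}{39 \left(-1\right)} = \frac{\left(16 + 6 \cdot \frac{5}{6}\right) - 4 \sqrt{22}}{-39} = \left(\left(16 + 5\right) - 4 \sqrt{22}\right) \left(- \frac{1}{39}\right) = \left(21 - 4 \sqrt{22}\right) \left(- \frac{1}{39}\right) = - \frac{7}{13} + \frac{4 \sqrt{22}}{39}$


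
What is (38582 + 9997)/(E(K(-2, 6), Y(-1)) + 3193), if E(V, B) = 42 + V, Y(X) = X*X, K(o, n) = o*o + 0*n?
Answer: 48579/3239 ≈ 14.998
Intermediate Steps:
K(o, n) = o**2 (K(o, n) = o**2 + 0 = o**2)
Y(X) = X**2
(38582 + 9997)/(E(K(-2, 6), Y(-1)) + 3193) = (38582 + 9997)/((42 + (-2)**2) + 3193) = 48579/((42 + 4) + 3193) = 48579/(46 + 3193) = 48579/3239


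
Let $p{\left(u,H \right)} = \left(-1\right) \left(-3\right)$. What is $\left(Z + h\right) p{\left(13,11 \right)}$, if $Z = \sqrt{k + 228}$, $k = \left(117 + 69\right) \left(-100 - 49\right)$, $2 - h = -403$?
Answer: $1215 + 9 i \sqrt{3054} \approx 1215.0 + 497.37 i$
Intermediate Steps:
$p{\left(u,H \right)} = 3$
$h = 405$ ($h = 2 - -403 = 2 + 403 = 405$)
$k = -27714$ ($k = 186 \left(-149\right) = -27714$)
$Z = 3 i \sqrt{3054}$ ($Z = \sqrt{-27714 + 228} = \sqrt{-27486} = 3 i \sqrt{3054} \approx 165.79 i$)
$\left(Z + h\right) p{\left(13,11 \right)} = \left(3 i \sqrt{3054} + 405\right) 3 = \left(405 + 3 i \sqrt{3054}\right) 3 = 1215 + 9 i \sqrt{3054}$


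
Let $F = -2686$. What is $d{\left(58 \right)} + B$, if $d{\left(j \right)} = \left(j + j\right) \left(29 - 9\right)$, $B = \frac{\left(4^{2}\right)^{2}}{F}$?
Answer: $\frac{3115632}{1343} \approx 2319.9$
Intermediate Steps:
$B = - \frac{128}{1343}$ ($B = \frac{\left(4^{2}\right)^{2}}{-2686} = 16^{2} \left(- \frac{1}{2686}\right) = 256 \left(- \frac{1}{2686}\right) = - \frac{128}{1343} \approx -0.095309$)
$d{\left(j \right)} = 40 j$ ($d{\left(j \right)} = 2 j 20 = 40 j$)
$d{\left(58 \right)} + B = 40 \cdot 58 - \frac{128}{1343} = 2320 - \frac{128}{1343} = \frac{3115632}{1343}$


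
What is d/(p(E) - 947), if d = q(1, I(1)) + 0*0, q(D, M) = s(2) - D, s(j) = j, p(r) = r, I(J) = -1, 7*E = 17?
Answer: -7/6612 ≈ -0.0010587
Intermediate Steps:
E = 17/7 (E = (⅐)*17 = 17/7 ≈ 2.4286)
q(D, M) = 2 - D
d = 1 (d = (2 - 1*1) + 0*0 = (2 - 1) + 0 = 1 + 0 = 1)
d/(p(E) - 947) = 1/(17/7 - 947) = 1/(-6612/7) = 1*(-7/6612) = -7/6612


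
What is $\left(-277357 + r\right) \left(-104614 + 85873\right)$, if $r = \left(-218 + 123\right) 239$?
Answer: $5623461942$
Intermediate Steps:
$r = -22705$ ($r = \left(-95\right) 239 = -22705$)
$\left(-277357 + r\right) \left(-104614 + 85873\right) = \left(-277357 - 22705\right) \left(-104614 + 85873\right) = \left(-300062\right) \left(-18741\right) = 5623461942$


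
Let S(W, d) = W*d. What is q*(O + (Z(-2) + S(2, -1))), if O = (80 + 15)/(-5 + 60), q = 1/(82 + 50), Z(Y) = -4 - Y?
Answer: -25/1452 ≈ -0.017218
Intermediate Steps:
q = 1/132 ≈ 0.0075758
O = 19/11 (O = 95/55 = 95*(1/55) = 19/11 ≈ 1.7273)
q*(O + (Z(-2) + S(2, -1))) = (19/11 + ((-4 - 1*(-2)) + 2*(-1)))/132 = (19/11 + ((-4 + 2) - 2))/132 = (19/11 + (-2 - 2))/132 = (19/11 - 4)/132 = (1/132)*(-25/11) = -25/1452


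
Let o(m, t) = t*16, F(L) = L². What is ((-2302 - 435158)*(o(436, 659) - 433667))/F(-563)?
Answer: 185099387580/316969 ≈ 5.8397e+5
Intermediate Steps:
o(m, t) = 16*t
((-2302 - 435158)*(o(436, 659) - 433667))/F(-563) = ((-2302 - 435158)*(16*659 - 433667))/((-563)²) = -437460*(10544 - 433667)/316969 = -437460*(-423123)*(1/316969) = 185099387580*(1/316969) = 185099387580/316969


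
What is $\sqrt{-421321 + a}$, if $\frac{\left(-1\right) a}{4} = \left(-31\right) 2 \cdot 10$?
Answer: $i \sqrt{418841} \approx 647.18 i$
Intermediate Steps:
$a = 2480$ ($a = - 4 \left(-31\right) 2 \cdot 10 = - 4 \left(\left(-62\right) 10\right) = \left(-4\right) \left(-620\right) = 2480$)
$\sqrt{-421321 + a} = \sqrt{-421321 + 2480} = \sqrt{-418841} = i \sqrt{418841}$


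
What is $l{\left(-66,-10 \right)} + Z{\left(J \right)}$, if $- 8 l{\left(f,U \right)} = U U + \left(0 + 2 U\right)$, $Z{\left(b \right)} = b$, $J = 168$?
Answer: $158$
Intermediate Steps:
$l{\left(f,U \right)} = - \frac{U}{4} - \frac{U^{2}}{8}$ ($l{\left(f,U \right)} = - \frac{U U + \left(0 + 2 U\right)}{8} = - \frac{U^{2} + 2 U}{8} = - \frac{U}{4} - \frac{U^{2}}{8}$)
$l{\left(-66,-10 \right)} + Z{\left(J \right)} = \left(- \frac{1}{8}\right) \left(-10\right) \left(2 - 10\right) + 168 = \left(- \frac{1}{8}\right) \left(-10\right) \left(-8\right) + 168 = -10 + 168 = 158$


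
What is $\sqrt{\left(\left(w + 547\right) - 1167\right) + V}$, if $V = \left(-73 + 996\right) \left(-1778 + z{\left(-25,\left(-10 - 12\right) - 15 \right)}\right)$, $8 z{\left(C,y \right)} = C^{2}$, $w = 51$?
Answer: $\frac{i \sqrt{25112858}}{4} \approx 1252.8 i$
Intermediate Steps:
$z{\left(C,y \right)} = \frac{C^{2}}{8}$
$V = - \frac{12551877}{8}$ ($V = \left(-73 + 996\right) \left(-1778 + \frac{\left(-25\right)^{2}}{8}\right) = 923 \left(-1778 + \frac{1}{8} \cdot 625\right) = 923 \left(-1778 + \frac{625}{8}\right) = 923 \left(- \frac{13599}{8}\right) = - \frac{12551877}{8} \approx -1.569 \cdot 10^{6}$)
$\sqrt{\left(\left(w + 547\right) - 1167\right) + V} = \sqrt{\left(\left(51 + 547\right) - 1167\right) - \frac{12551877}{8}} = \sqrt{\left(598 - 1167\right) - \frac{12551877}{8}} = \sqrt{-569 - \frac{12551877}{8}} = \sqrt{- \frac{12556429}{8}} = \frac{i \sqrt{25112858}}{4}$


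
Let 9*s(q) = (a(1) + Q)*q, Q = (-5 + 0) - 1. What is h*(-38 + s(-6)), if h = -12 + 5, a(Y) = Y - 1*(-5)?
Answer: 266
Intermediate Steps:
a(Y) = 5 + Y (a(Y) = Y + 5 = 5 + Y)
Q = -6 (Q = -5 - 1 = -6)
s(q) = 0 (s(q) = (((5 + 1) - 6)*q)/9 = ((6 - 6)*q)/9 = (0*q)/9 = (⅑)*0 = 0)
h = -7
h*(-38 + s(-6)) = -7*(-38 + 0) = -7*(-38) = 266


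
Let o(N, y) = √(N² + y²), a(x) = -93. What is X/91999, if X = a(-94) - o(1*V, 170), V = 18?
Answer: -93/91999 - 2*√7306/91999 ≈ -0.0028691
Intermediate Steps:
X = -93 - 2*√7306 (X = -93 - √((1*18)² + 170²) = -93 - √(18² + 28900) = -93 - √(324 + 28900) = -93 - √29224 = -93 - 2*√7306 ≈ -263.95)
X/91999 = (-93 - 2*√7306)/91999 = (-93 - 2*√7306)*(1/91999) = -93/91999 - 2*√7306/91999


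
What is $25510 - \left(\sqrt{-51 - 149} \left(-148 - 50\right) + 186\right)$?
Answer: $25324 + 1980 i \sqrt{2} \approx 25324.0 + 2800.1 i$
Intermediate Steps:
$25510 - \left(\sqrt{-51 - 149} \left(-148 - 50\right) + 186\right) = 25510 - \left(\sqrt{-200} \left(-198\right) + 186\right) = 25510 - \left(10 i \sqrt{2} \left(-198\right) + 186\right) = 25510 - \left(- 1980 i \sqrt{2} + 186\right) = 25510 - \left(186 - 1980 i \sqrt{2}\right) = 25324 + 1980 i \sqrt{2}$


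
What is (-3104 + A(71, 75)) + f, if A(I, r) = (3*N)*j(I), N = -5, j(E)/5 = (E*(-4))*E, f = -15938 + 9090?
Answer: 1502348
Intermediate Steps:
f = -6848
j(E) = -20*E² (j(E) = 5*((E*(-4))*E) = 5*((-4*E)*E) = 5*(-4*E²) = -20*E²)
A(I, r) = 300*I² (A(I, r) = (3*(-5))*(-20*I²) = -(-300)*I² = 300*I²)
(-3104 + A(71, 75)) + f = (-3104 + 300*71²) - 6848 = (-3104 + 300*5041) - 6848 = (-3104 + 1512300) - 6848 = 1509196 - 6848 = 1502348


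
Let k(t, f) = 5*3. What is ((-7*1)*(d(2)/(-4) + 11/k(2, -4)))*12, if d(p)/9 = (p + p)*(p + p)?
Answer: 14812/5 ≈ 2962.4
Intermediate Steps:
d(p) = 36*p**2 (d(p) = 9*((p + p)*(p + p)) = 9*((2*p)*(2*p)) = 9*(4*p**2) = 36*p**2)
k(t, f) = 15
((-7*1)*(d(2)/(-4) + 11/k(2, -4)))*12 = ((-7*1)*((36*2**2)/(-4) + 11/15))*12 = -7*((36*4)*(-1/4) + 11*(1/15))*12 = -7*(144*(-1/4) + 11/15)*12 = -7*(-36 + 11/15)*12 = -7*(-529/15)*12 = (3703/15)*12 = 14812/5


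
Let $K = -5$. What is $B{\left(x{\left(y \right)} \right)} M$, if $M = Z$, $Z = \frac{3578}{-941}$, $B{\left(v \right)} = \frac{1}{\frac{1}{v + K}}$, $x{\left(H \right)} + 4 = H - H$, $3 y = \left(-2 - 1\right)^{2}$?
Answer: $\frac{32202}{941} \approx 34.221$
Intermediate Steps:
$y = 3$ ($y = \frac{\left(-2 - 1\right)^{2}}{3} = \frac{\left(-3\right)^{2}}{3} = \frac{1}{3} \cdot 9 = 3$)
$x{\left(H \right)} = -4$ ($x{\left(H \right)} = -4 + \left(H - H\right) = -4 + 0 = -4$)
$B{\left(v \right)} = -5 + v$ ($B{\left(v \right)} = \frac{1}{\frac{1}{v - 5}} = \frac{1}{\frac{1}{-5 + v}} = -5 + v$)
$Z = - \frac{3578}{941}$ ($Z = 3578 \left(- \frac{1}{941}\right) = - \frac{3578}{941} \approx -3.8023$)
$M = - \frac{3578}{941} \approx -3.8023$
$B{\left(x{\left(y \right)} \right)} M = \left(-5 - 4\right) \left(- \frac{3578}{941}\right) = \left(-9\right) \left(- \frac{3578}{941}\right) = \frac{32202}{941}$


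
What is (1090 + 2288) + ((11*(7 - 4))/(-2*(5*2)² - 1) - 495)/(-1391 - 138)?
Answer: 31462330/9313 ≈ 3378.3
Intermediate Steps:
(1090 + 2288) + ((11*(7 - 4))/(-2*(5*2)² - 1) - 495)/(-1391 - 138) = 3378 + ((11*3)/(-2*10² - 1) - 495)/(-1529) = 3378 + (33/(-2*100 - 1) - 495)*(-1/1529) = 3378 + (33/(-200 - 1) - 495)*(-1/1529) = 3378 + (33/(-201) - 495)*(-1/1529) = 3378 + (33*(-1/201) - 495)*(-1/1529) = 3378 + (-11/67 - 495)*(-1/1529) = 3378 - 33176/67*(-1/1529) = 3378 + 3016/9313 = 31462330/9313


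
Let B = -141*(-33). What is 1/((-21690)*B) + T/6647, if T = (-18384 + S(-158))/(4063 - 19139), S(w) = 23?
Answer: 926478729299/5056784154277020 ≈ 0.00018321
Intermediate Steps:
B = 4653
T = 18361/15076 (T = (-18384 + 23)/(4063 - 19139) = -18361/(-15076) = -18361*(-1/15076) = 18361/15076 ≈ 1.2179)
1/((-21690)*B) + T/6647 = 1/(-21690*4653) + (18361/15076)/6647 = -1/21690*1/4653 + (18361/15076)*(1/6647) = -1/100923570 + 18361/100210172 = 926478729299/5056784154277020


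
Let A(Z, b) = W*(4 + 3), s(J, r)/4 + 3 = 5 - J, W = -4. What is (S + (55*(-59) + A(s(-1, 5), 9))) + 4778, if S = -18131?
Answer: -16626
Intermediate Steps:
s(J, r) = 8 - 4*J (s(J, r) = -12 + 4*(5 - J) = -12 + (20 - 4*J) = 8 - 4*J)
A(Z, b) = -28 (A(Z, b) = -4*(4 + 3) = -4*7 = -28)
(S + (55*(-59) + A(s(-1, 5), 9))) + 4778 = (-18131 + (55*(-59) - 28)) + 4778 = (-18131 + (-3245 - 28)) + 4778 = (-18131 - 3273) + 4778 = -21404 + 4778 = -16626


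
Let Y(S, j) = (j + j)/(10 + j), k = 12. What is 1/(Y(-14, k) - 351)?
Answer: -11/3849 ≈ -0.0028579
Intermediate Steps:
Y(S, j) = 2*j/(10 + j) (Y(S, j) = (2*j)/(10 + j) = 2*j/(10 + j))
1/(Y(-14, k) - 351) = 1/(2*12/(10 + 12) - 351) = 1/(2*12/22 - 351) = 1/(2*12*(1/22) - 351) = 1/(12/11 - 351) = 1/(-3849/11) = -11/3849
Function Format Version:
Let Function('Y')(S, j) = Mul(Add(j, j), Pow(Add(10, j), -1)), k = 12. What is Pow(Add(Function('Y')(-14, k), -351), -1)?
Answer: Rational(-11, 3849) ≈ -0.0028579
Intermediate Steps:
Function('Y')(S, j) = Mul(2, j, Pow(Add(10, j), -1)) (Function('Y')(S, j) = Mul(Mul(2, j), Pow(Add(10, j), -1)) = Mul(2, j, Pow(Add(10, j), -1)))
Pow(Add(Function('Y')(-14, k), -351), -1) = Pow(Add(Mul(2, 12, Pow(Add(10, 12), -1)), -351), -1) = Pow(Add(Mul(2, 12, Pow(22, -1)), -351), -1) = Pow(Add(Mul(2, 12, Rational(1, 22)), -351), -1) = Pow(Add(Rational(12, 11), -351), -1) = Pow(Rational(-3849, 11), -1) = Rational(-11, 3849)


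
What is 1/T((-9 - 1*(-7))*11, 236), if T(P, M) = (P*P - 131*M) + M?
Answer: -1/30196 ≈ -3.3117e-5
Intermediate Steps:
T(P, M) = P² - 130*M (T(P, M) = (P² - 131*M) + M = P² - 130*M)
1/T((-9 - 1*(-7))*11, 236) = 1/(((-9 - 1*(-7))*11)² - 130*236) = 1/(((-9 + 7)*11)² - 30680) = 1/((-2*11)² - 30680) = 1/((-22)² - 30680) = 1/(484 - 30680) = 1/(-30196) = -1/30196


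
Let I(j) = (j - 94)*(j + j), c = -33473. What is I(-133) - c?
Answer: 93855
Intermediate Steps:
I(j) = 2*j*(-94 + j) (I(j) = (-94 + j)*(2*j) = 2*j*(-94 + j))
I(-133) - c = 2*(-133)*(-94 - 133) - 1*(-33473) = 2*(-133)*(-227) + 33473 = 60382 + 33473 = 93855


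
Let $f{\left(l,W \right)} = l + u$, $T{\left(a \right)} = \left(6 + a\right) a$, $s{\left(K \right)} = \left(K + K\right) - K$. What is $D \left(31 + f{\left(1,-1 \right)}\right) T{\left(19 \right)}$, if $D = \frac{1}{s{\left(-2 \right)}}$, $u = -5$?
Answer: $- \frac{12825}{2} \approx -6412.5$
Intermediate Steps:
$s{\left(K \right)} = K$ ($s{\left(K \right)} = 2 K - K = K$)
$T{\left(a \right)} = a \left(6 + a\right)$
$f{\left(l,W \right)} = -5 + l$ ($f{\left(l,W \right)} = l - 5 = -5 + l$)
$D = - \frac{1}{2}$ ($D = \frac{1}{-2} = - \frac{1}{2} \approx -0.5$)
$D \left(31 + f{\left(1,-1 \right)}\right) T{\left(19 \right)} = - \frac{31 + \left(-5 + 1\right)}{2} \cdot 19 \left(6 + 19\right) = - \frac{31 - 4}{2} \cdot 19 \cdot 25 = \left(- \frac{1}{2}\right) 27 \cdot 475 = \left(- \frac{27}{2}\right) 475 = - \frac{12825}{2}$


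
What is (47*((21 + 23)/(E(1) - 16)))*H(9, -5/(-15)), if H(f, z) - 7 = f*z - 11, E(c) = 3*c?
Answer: 2068/13 ≈ 159.08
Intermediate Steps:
H(f, z) = -4 + f*z (H(f, z) = 7 + (f*z - 11) = 7 + (-11 + f*z) = -4 + f*z)
(47*((21 + 23)/(E(1) - 16)))*H(9, -5/(-15)) = (47*((21 + 23)/(3*1 - 16)))*(-4 + 9*(-5/(-15))) = (47*(44/(3 - 16)))*(-4 + 9*(-5*(-1/15))) = (47*(44/(-13)))*(-4 + 9*(⅓)) = (47*(44*(-1/13)))*(-4 + 3) = (47*(-44/13))*(-1) = -2068/13*(-1) = 2068/13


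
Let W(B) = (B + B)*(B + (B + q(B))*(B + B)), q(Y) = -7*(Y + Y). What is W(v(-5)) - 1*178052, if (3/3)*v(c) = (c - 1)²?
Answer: -2601572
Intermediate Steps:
q(Y) = -14*Y
v(c) = (-1 + c)² (v(c) = (c - 1)² = (-1 + c)²)
W(B) = 2*B*(B - 26*B²) (W(B) = (B + B)*(B + (B - 14*B)*(B + B)) = (2*B)*(B + (-13*B)*(2*B)) = (2*B)*(B - 26*B²) = 2*B*(B - 26*B²))
W(v(-5)) - 1*178052 = ((-1 - 5)²)²*(2 - 52*(-1 - 5)²) - 1*178052 = ((-6)²)²*(2 - 52*(-6)²) - 178052 = 36²*(2 - 52*36) - 178052 = 1296*(2 - 1872) - 178052 = 1296*(-1870) - 178052 = -2423520 - 178052 = -2601572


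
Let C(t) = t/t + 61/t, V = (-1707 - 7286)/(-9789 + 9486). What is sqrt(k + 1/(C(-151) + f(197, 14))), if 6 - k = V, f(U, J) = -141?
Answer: 4*I*sqrt(754228309929)/713767 ≈ 4.8669*I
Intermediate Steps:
V = 8993/303 (V = -8993/(-303) = -8993*(-1/303) = 8993/303 ≈ 29.680)
C(t) = 1 + 61/t
k = -7175/303 (k = 6 - 1*8993/303 = 6 - 8993/303 = -7175/303 ≈ -23.680)
sqrt(k + 1/(C(-151) + f(197, 14))) = sqrt(-7175/303 + 1/((61 - 151)/(-151) - 141)) = sqrt(-7175/303 + 1/(-1/151*(-90) - 141)) = sqrt(-7175/303 + 1/(90/151 - 141)) = sqrt(-7175/303 + 1/(-21201/151)) = sqrt(-7175/303 - 151/21201) = sqrt(-16906992/713767) = 4*I*sqrt(754228309929)/713767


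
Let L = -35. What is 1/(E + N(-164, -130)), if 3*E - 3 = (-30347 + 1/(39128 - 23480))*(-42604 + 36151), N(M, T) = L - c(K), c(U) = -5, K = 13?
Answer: 5216/340481534771 ≈ 1.5319e-8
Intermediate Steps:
N(M, T) = -30 (N(M, T) = -35 - 1*(-5) = -35 + 5 = -30)
E = 340481691251/5216 (E = 1 + ((-30347 + 1/(39128 - 23480))*(-42604 + 36151))/3 = 1 + ((-30347 + 1/15648)*(-6453))/3 = 1 + (-474869855/15648*(-6453))/3 = 1 + (⅓)*(1021445058105/5216) = 1 + 340481686035/5216 = 340481691251/5216 ≈ 6.5276e+7)
1/(E + N(-164, -130)) = 1/(340481691251/5216 - 30) = 1/(340481534771/5216) = 5216/340481534771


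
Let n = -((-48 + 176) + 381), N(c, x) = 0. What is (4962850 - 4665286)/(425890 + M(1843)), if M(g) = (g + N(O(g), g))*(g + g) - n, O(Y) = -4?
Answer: 297564/7219697 ≈ 0.041216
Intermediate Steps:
n = -509 (n = -(128 + 381) = -1*509 = -509)
M(g) = 509 + 2*g**2 (M(g) = (g + 0)*(g + g) - 1*(-509) = g*(2*g) + 509 = 2*g**2 + 509 = 509 + 2*g**2)
(4962850 - 4665286)/(425890 + M(1843)) = (4962850 - 4665286)/(425890 + (509 + 2*1843**2)) = 297564/(425890 + (509 + 2*3396649)) = 297564/(425890 + (509 + 6793298)) = 297564/(425890 + 6793807) = 297564/7219697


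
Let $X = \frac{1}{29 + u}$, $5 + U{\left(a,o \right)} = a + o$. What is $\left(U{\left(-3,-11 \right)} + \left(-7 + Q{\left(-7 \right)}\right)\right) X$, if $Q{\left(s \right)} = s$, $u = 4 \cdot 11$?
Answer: $- \frac{33}{73} \approx -0.45205$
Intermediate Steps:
$U{\left(a,o \right)} = -5 + a + o$ ($U{\left(a,o \right)} = -5 + \left(a + o\right) = -5 + a + o$)
$u = 44$
$X = \frac{1}{73}$ ($X = \frac{1}{29 + 44} = \frac{1}{73} \approx 0.013699$)
$\left(U{\left(-3,-11 \right)} + \left(-7 + Q{\left(-7 \right)}\right)\right) X = \left(\left(-5 - 3 - 11\right) - 14\right) \frac{1}{73} = \left(-19 - 14\right) \frac{1}{73} = \left(-33\right) \frac{1}{73} = - \frac{33}{73}$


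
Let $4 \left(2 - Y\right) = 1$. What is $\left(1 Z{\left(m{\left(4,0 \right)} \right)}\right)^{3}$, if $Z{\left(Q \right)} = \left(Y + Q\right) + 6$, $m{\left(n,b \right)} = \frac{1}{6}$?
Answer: $\frac{857375}{1728} \approx 496.17$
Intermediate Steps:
$Y = \frac{7}{4}$ ($Y = 2 - \frac{1}{4} = \frac{7}{4} \approx 1.75$)
$m{\left(n,b \right)} = \frac{1}{6}$
$Z{\left(Q \right)} = \frac{31}{4} + Q$ ($Z{\left(Q \right)} = \left(\frac{7}{4} + Q\right) + 6 = \frac{31}{4} + Q$)
$\left(1 Z{\left(m{\left(4,0 \right)} \right)}\right)^{3} = \left(1 \left(\frac{31}{4} + \frac{1}{6}\right)\right)^{3} = \left(1 \cdot \frac{95}{12}\right)^{3} = \left(\frac{95}{12}\right)^{3} = \frac{857375}{1728}$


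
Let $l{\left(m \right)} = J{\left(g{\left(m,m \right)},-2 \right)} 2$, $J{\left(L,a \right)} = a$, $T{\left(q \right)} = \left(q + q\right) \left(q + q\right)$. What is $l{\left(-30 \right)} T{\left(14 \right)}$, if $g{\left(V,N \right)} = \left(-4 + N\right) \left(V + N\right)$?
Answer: $-3136$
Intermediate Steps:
$g{\left(V,N \right)} = \left(-4 + N\right) \left(N + V\right)$
$T{\left(q \right)} = 4 q^{2}$ ($T{\left(q \right)} = 2 q 2 q = 4 q^{2}$)
$l{\left(m \right)} = -4$ ($l{\left(m \right)} = \left(-2\right) 2 = -4$)
$l{\left(-30 \right)} T{\left(14 \right)} = - 4 \cdot 4 \cdot 14^{2} = - 4 \cdot 4 \cdot 196 = \left(-4\right) 784 = -3136$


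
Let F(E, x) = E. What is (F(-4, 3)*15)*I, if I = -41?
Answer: 2460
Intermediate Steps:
(F(-4, 3)*15)*I = -4*15*(-41) = -60*(-41) = 2460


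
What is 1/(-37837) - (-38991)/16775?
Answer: 1475285692/634715675 ≈ 2.3243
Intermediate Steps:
1/(-37837) - (-38991)/16775 = -1/37837 - (-38991)/16775 = -1/37837 - 1*(-38991/16775) = -1/37837 + 38991/16775 = 1475285692/634715675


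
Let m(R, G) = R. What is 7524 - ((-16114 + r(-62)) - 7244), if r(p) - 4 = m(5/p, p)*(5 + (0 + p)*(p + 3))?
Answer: 1932751/62 ≈ 31173.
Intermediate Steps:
r(p) = 4 + 5*(5 + p*(3 + p))/p (r(p) = 4 + (5/p)*(5 + (0 + p)*(p + 3)) = 4 + (5/p)*(5 + p*(3 + p)) = 4 + 5*(5 + p*(3 + p))/p)
7524 - ((-16114 + r(-62)) - 7244) = 7524 - ((-16114 + (19 + 5*(-62) + 25/(-62))) - 7244) = 7524 - ((-16114 + (19 - 310 + 25*(-1/62))) - 7244) = 7524 - ((-16114 + (19 - 310 - 25/62)) - 7244) = 7524 - ((-16114 - 18067/62) - 7244) = 7524 - (-1017135/62 - 7244) = 7524 - 1*(-1466263/62) = 7524 + 1466263/62 = 1932751/62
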